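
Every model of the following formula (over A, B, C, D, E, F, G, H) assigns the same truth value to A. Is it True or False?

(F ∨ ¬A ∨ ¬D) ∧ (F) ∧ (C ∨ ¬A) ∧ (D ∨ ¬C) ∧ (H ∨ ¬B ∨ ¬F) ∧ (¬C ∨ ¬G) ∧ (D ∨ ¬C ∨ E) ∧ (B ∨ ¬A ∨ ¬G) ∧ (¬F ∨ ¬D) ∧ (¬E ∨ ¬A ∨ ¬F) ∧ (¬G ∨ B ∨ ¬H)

False

Suppose A = True.
The clause (F) is unit, so F = True.
The clause (C) is unit, so C = True.
The clause (D) is unit, so D = True.
Now (¬D) is unsatisfied and unit — conflict.
So every satisfying assignment has A = False.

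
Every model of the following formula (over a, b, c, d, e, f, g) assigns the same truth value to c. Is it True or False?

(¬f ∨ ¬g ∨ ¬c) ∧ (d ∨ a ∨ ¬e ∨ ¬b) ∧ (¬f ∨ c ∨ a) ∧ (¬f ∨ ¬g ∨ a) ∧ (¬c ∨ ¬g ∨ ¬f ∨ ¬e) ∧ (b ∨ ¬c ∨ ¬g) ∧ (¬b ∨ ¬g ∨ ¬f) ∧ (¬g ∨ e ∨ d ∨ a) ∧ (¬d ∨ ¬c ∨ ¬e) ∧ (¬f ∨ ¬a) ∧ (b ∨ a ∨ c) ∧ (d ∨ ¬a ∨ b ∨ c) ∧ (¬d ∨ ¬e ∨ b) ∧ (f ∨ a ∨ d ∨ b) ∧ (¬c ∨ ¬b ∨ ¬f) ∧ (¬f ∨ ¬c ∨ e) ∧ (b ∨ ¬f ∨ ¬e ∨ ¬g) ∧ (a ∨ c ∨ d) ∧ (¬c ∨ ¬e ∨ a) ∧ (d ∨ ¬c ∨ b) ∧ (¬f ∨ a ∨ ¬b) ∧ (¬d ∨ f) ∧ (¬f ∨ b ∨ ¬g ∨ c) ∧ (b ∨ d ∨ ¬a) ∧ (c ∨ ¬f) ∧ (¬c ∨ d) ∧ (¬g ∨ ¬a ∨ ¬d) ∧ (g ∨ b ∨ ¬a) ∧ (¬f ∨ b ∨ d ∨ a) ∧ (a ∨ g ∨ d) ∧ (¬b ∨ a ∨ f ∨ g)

False

Suppose c = True.
Unit clause (d) forces d = True.
Unit clause (¬e) forces e = False.
Unit clause (¬f) forces f = False.
Now (f) is unsatisfied and unit — conflict.
So every satisfying assignment has c = False.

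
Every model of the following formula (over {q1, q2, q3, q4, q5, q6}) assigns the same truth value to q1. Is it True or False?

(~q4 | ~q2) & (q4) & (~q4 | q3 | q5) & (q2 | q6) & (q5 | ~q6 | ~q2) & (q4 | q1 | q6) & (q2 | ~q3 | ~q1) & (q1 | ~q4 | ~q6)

True

Suppose q1 = 0.
Unit clause (q4) forces q4 = 1.
Unit clause (~q2) forces q2 = 0.
Unit clause (q6) forces q6 = 1.
That conflicts with the unit clause (~q6).
So every satisfying assignment has q1 = True.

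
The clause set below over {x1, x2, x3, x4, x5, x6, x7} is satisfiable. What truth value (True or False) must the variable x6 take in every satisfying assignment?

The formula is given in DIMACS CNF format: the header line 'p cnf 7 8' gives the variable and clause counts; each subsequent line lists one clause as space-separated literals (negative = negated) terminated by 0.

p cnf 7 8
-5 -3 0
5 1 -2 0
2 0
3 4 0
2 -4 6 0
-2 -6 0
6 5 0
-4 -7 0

Suppose x6 = True.
Unit clause (x2) forces x2 = True.
But (¬x2) is also a unit clause — contradiction.
So every satisfying assignment has x6 = False.

False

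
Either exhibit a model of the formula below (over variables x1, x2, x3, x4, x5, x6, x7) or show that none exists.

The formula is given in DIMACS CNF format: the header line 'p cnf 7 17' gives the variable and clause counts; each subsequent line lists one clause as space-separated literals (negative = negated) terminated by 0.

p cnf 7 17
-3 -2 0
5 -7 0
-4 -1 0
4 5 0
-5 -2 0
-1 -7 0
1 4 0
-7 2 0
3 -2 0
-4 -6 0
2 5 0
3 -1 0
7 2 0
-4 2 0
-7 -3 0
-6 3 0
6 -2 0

Branch on x3: set x3 = False.
The clause (¬x2) is unit, so x2 = False.
The clause (¬x7) is unit, so x7 = False.
Now (x7) is unsatisfied and unit — conflict.
That branch fails; take x3 = True instead.
The clause (¬x2) is unit, so x2 = False.
The clause (¬x7) is unit, so x7 = False.
Now (x7) is unsatisfied and unit — conflict.
Neither x3 = True nor x3 = False works.

UNSATISFIABLE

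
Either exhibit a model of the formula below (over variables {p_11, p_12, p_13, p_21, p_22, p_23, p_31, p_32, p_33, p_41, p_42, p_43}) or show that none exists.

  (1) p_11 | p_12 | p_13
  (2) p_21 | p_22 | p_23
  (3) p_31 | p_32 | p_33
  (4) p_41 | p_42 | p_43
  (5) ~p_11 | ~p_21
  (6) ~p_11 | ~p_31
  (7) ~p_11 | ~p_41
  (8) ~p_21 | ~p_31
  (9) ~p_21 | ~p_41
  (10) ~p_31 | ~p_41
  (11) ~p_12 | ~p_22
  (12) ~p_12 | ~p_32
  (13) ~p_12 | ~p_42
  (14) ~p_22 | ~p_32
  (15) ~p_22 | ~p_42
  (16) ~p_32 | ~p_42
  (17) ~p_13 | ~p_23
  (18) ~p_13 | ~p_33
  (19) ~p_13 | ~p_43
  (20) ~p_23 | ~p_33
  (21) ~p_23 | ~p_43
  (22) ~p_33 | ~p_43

UNSATISFIABLE

Try p_11 = 0.
Try p_12 = 1.
From the singleton clause (~p_22), p_22 = 0.
From the singleton clause (~p_32), p_32 = 0.
From the singleton clause (~p_42), p_42 = 0.
Try p_21 = 1.
From the singleton clause (~p_31), p_31 = 0.
From the singleton clause (p_33), p_33 = 1.
From the singleton clause (~p_41), p_41 = 0.
From the singleton clause (p_43), p_43 = 1.
Now (~p_43) is unsatisfied and unit — conflict.
So p_21 must be the other value — set p_21 = 0.
From the singleton clause (p_23), p_23 = 1.
From the singleton clause (~p_13), p_13 = 0.
From the singleton clause (~p_33), p_33 = 0.
From the singleton clause (p_31), p_31 = 1.
From the singleton clause (~p_41), p_41 = 0.
From the singleton clause (p_43), p_43 = 1.
Now (~p_43) is unsatisfied and unit — conflict.
Both values of p_21 lead to a conflict.
So p_12 must be the other value — set p_12 = 0.
From the singleton clause (p_13), p_13 = 1.
From the singleton clause (~p_23), p_23 = 0.
From the singleton clause (~p_33), p_33 = 0.
From the singleton clause (~p_43), p_43 = 0.
Try p_21 = 1.
From the singleton clause (~p_31), p_31 = 0.
From the singleton clause (p_32), p_32 = 1.
From the singleton clause (~p_41), p_41 = 0.
From the singleton clause (p_42), p_42 = 1.
Now (~p_42) is unsatisfied and unit — conflict.
So p_21 must be the other value — set p_21 = 0.
From the singleton clause (p_22), p_22 = 1.
From the singleton clause (~p_32), p_32 = 0.
From the singleton clause (p_31), p_31 = 1.
From the singleton clause (~p_41), p_41 = 0.
From the singleton clause (p_42), p_42 = 1.
Now (~p_42) is unsatisfied and unit — conflict.
Both values of p_21 lead to a conflict.
Both values of p_12 lead to a conflict.
So p_11 must be the other value — set p_11 = 1.
From the singleton clause (~p_21), p_21 = 0.
From the singleton clause (~p_31), p_31 = 0.
From the singleton clause (~p_41), p_41 = 0.
Try p_22 = 1.
From the singleton clause (~p_12), p_12 = 0.
From the singleton clause (~p_32), p_32 = 0.
From the singleton clause (p_33), p_33 = 1.
From the singleton clause (~p_42), p_42 = 0.
From the singleton clause (p_43), p_43 = 1.
Now (~p_43) is unsatisfied and unit — conflict.
So p_22 must be the other value — set p_22 = 0.
From the singleton clause (p_23), p_23 = 1.
From the singleton clause (~p_13), p_13 = 0.
From the singleton clause (~p_33), p_33 = 0.
From the singleton clause (p_32), p_32 = 1.
From the singleton clause (~p_12), p_12 = 0.
From the singleton clause (~p_42), p_42 = 0.
From the singleton clause (p_43), p_43 = 1.
Now (~p_43) is unsatisfied and unit — conflict.
Both values of p_22 lead to a conflict.
Both values of p_11 lead to a conflict.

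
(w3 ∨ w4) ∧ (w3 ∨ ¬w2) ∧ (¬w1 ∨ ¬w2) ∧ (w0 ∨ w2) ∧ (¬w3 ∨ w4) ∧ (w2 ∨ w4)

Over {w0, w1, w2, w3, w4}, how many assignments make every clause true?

6

There are 2^5 = 32 truth assignments over (w0, w1, w2, w3, w4).
Split on w3. With w3 = True, the clauses containing w3 are satisfied and ¬w3 drops from the rest; 4 of the 2^4 = 16 assignments to the other variables satisfy what remains.
With w3 = False, by the same count on the reduced clause set, 2 assignments work.
(One model: w0=F, w1=F, w2=T, w3=T, w4=T.)
Total: 4 + 2 = 6.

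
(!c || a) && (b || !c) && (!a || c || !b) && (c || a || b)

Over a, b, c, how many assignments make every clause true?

3

There are 2^3 = 8 truth assignments over (a, b, c).
Check each against the 4 clauses (columns in the order a, b, c):
  F F F  ✗ fails (c || a || b)
  F F T  ✗ fails (!c || a)
  F T F  ✓ satisfies all
  F T T  ✗ fails (!c || a)
  T F F  ✓ satisfies all
  T F T  ✗ fails (b || !c)
  T T F  ✗ fails (!a || c || !b)
  T T T  ✓ satisfies all
3 of the 8 rows are models.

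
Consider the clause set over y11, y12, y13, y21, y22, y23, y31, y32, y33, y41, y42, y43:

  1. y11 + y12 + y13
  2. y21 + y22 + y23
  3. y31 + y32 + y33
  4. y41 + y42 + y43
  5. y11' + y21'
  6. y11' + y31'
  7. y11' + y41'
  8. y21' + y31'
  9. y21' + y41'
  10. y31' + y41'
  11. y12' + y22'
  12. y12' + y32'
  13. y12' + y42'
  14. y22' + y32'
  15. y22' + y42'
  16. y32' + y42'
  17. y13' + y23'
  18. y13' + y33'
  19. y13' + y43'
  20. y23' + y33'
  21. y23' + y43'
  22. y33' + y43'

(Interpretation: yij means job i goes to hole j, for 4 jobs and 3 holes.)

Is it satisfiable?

No

Suppose y11 = 0.
Suppose y12 = 1.
(y22') alone gives y22 = 0.
(y32') alone gives y32 = 0.
(y42') alone gives y42 = 0.
Suppose y21 = 1.
(y31') alone gives y31 = 0.
(y33) alone gives y33 = 1.
(y41') alone gives y41 = 0.
(y43) alone gives y43 = 1.
That conflicts with the unit clause (y43').
Backtrack on y21: now try y21 = 0.
(y23) alone gives y23 = 1.
(y13') alone gives y13 = 0.
(y33') alone gives y33 = 0.
(y31) alone gives y31 = 1.
(y41') alone gives y41 = 0.
(y43) alone gives y43 = 1.
That conflicts with the unit clause (y43').
Either choice for y21 ends in contradiction.
Backtrack on y12: now try y12 = 0.
(y13) alone gives y13 = 1.
(y23') alone gives y23 = 0.
(y33') alone gives y33 = 0.
(y43') alone gives y43 = 0.
Suppose y21 = 1.
(y31') alone gives y31 = 0.
(y32) alone gives y32 = 1.
(y41') alone gives y41 = 0.
(y42) alone gives y42 = 1.
That conflicts with the unit clause (y42').
Backtrack on y21: now try y21 = 0.
(y22) alone gives y22 = 1.
(y32') alone gives y32 = 0.
(y31) alone gives y31 = 1.
(y41') alone gives y41 = 0.
(y42) alone gives y42 = 1.
That conflicts with the unit clause (y42').
Either choice for y21 ends in contradiction.
Either choice for y12 ends in contradiction.
Backtrack on y11: now try y11 = 1.
(y21') alone gives y21 = 0.
(y31') alone gives y31 = 0.
(y41') alone gives y41 = 0.
Suppose y22 = 1.
(y12') alone gives y12 = 0.
(y32') alone gives y32 = 0.
(y33) alone gives y33 = 1.
(y42') alone gives y42 = 0.
(y43) alone gives y43 = 1.
That conflicts with the unit clause (y43').
Backtrack on y22: now try y22 = 0.
(y23) alone gives y23 = 1.
(y13') alone gives y13 = 0.
(y33') alone gives y33 = 0.
(y32) alone gives y32 = 1.
(y12') alone gives y12 = 0.
(y42') alone gives y42 = 0.
(y43) alone gives y43 = 1.
That conflicts with the unit clause (y43').
Either choice for y22 ends in contradiction.
Either choice for y11 ends in contradiction.
No assignment satisfies every clause.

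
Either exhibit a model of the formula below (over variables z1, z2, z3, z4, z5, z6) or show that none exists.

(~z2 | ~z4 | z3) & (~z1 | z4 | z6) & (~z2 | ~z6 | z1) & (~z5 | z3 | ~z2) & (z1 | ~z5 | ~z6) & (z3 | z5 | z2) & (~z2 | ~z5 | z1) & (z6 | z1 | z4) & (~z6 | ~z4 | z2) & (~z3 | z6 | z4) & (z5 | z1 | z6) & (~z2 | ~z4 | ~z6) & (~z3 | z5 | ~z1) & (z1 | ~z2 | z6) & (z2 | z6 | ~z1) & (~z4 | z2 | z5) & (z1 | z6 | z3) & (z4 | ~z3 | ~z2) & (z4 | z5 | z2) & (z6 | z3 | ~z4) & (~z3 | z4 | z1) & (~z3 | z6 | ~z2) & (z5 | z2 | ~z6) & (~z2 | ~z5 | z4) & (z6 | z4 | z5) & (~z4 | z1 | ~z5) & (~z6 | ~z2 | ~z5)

z1: 1; z2: 1; z3: 0; z4: 0; z5: 0; z6: 1

Try z2 = 1.
Try z4 = 0.
The clause (~z3) is unit, so z3 = 0.
The clause (~z5) is unit, so z5 = 0.
The clause (z6) is unit, so z6 = 1.
The clause (z1) is unit, so z1 = 1.
This assignment satisfies each clause.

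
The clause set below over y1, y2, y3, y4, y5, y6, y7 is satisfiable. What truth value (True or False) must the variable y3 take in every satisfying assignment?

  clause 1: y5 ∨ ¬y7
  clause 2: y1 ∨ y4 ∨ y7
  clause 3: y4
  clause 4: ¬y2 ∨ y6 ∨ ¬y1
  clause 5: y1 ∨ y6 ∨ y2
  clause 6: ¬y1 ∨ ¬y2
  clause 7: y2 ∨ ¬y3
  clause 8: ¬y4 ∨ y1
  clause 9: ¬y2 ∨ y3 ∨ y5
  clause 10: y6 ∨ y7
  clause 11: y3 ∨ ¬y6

False

Suppose y3 = True.
Unit clause (y4) forces y4 = True.
Unit clause (y2) forces y2 = True.
Unit clause (¬y1) forces y1 = False.
Now (y1) is unsatisfied and unit — conflict.
So every satisfying assignment has y3 = False.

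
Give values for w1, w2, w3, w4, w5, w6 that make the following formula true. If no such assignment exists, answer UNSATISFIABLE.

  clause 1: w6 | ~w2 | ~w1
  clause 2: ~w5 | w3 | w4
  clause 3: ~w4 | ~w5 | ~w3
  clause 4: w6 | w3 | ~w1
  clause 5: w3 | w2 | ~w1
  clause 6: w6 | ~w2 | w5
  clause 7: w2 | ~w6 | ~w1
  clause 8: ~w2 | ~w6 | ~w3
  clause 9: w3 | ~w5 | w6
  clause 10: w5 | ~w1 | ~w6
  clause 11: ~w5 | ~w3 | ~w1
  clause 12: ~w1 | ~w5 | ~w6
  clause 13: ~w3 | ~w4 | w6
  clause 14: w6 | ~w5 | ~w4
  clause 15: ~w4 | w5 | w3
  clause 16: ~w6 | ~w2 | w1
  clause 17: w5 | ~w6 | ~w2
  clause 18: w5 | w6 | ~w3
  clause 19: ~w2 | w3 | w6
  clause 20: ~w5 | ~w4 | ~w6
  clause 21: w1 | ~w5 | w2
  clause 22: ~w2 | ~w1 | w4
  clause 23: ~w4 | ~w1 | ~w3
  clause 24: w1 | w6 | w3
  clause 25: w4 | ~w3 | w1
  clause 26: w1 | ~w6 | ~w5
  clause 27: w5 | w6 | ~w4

w1: 0; w2: 0; w3: 0; w4: 0; w5: 0; w6: 1

Case w6 = 1:
Case w2 = 0:
(~w1) alone gives w1 = 0.
(~w5) alone gives w5 = 0.
Case w4 = 0:
(~w3) alone gives w3 = 0.
This assignment satisfies each clause.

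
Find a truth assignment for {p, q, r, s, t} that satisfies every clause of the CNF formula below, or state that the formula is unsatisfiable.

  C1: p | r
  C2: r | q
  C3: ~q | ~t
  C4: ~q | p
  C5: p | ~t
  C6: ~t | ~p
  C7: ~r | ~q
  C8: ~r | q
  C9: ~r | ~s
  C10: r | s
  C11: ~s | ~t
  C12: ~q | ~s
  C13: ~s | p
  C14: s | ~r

UNSATISFIABLE

Try p = 1.
From the singleton clause (~t), t = 0.
Try r = 1.
From the singleton clause (~q), q = 0.
That conflicts with the unit clause (q).
So r must be the other value — set r = 0.
From the singleton clause (q), q = 1.
From the singleton clause (s), s = 1.
That conflicts with the unit clause (~s).
Both values of r lead to a conflict.
So p must be the other value — set p = 0.
From the singleton clause (r), r = 1.
From the singleton clause (~q), q = 0.
That conflicts with the unit clause (q).
Both values of p lead to a conflict.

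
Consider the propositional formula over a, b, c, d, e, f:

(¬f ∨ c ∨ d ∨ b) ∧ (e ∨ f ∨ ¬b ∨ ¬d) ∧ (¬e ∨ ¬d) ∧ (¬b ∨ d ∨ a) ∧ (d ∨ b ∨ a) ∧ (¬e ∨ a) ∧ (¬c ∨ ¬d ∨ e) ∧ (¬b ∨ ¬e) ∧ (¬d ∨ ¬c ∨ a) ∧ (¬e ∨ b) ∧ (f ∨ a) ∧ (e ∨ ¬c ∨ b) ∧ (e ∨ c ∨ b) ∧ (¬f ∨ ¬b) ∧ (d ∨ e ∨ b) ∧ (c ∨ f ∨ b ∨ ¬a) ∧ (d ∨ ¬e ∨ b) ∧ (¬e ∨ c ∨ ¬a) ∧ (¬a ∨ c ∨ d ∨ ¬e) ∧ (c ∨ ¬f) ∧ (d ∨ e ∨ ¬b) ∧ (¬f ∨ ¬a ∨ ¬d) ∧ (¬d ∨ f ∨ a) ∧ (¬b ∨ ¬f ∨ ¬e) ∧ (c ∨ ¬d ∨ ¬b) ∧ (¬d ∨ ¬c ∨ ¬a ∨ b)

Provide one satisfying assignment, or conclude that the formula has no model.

Suppose e = False.
Suppose c = False.
Unit clause (b) forces b = True.
Unit clause (¬f) forces f = False.
Unit clause (¬d) forces d = False.
Now (d) is unsatisfied and unit — conflict.
So c must be the other value — set c = True.
Unit clause (¬d) forces d = False.
Unit clause (b) forces b = True.
Now (¬b) is unsatisfied and unit — conflict.
Either choice for c ends in contradiction.
So e must be the other value — set e = True.
Unit clause (¬d) forces d = False.
Unit clause (a) forces a = True.
Unit clause (¬b) forces b = False.
Now (b) is unsatisfied and unit — conflict.
Either choice for e ends in contradiction.

UNSATISFIABLE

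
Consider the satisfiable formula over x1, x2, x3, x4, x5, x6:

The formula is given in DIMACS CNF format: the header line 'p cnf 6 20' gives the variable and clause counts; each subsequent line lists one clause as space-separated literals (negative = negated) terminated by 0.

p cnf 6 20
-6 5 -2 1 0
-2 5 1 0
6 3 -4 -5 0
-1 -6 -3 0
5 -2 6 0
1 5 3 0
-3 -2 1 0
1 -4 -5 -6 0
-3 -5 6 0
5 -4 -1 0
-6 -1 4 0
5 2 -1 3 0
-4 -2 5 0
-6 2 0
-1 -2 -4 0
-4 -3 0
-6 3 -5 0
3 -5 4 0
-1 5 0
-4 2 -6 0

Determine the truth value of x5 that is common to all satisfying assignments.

False

Suppose x5 = True.
Case x3 = False:
From the singleton clause (¬x6), x6 = False.
From the singleton clause (¬x4), x4 = False.
Now (x4) is unsatisfied and unit — conflict.
Backtrack on x3: now try x3 = True.
From the singleton clause (x6), x6 = True.
From the singleton clause (¬x1), x1 = False.
From the singleton clause (¬x2), x2 = False.
Now (x2) is unsatisfied and unit — conflict.
Neither x3 = True nor x3 = False works.
So every satisfying assignment has x5 = False.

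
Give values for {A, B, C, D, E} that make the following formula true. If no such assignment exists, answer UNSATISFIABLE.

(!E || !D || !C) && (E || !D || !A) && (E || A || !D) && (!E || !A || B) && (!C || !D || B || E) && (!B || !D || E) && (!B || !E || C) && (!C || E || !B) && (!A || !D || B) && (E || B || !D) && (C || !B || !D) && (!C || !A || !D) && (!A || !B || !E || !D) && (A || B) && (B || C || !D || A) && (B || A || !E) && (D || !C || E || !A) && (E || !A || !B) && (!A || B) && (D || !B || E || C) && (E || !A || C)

A: false, B: true, C: true, D: false, E: true

Branch on A: set A = false.
From the singleton clause (B), B = true.
Branch on E: set E = true.
From the singleton clause (C), C = true.
From the singleton clause (!D), D = false.
This assignment satisfies each clause.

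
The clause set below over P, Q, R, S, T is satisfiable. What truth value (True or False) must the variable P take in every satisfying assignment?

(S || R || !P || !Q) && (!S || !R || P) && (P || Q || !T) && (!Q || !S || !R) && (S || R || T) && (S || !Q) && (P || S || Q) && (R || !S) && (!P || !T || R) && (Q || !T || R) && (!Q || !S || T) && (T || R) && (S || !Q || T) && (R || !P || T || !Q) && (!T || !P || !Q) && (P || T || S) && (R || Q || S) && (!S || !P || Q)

True

Suppose P = false.
Branch on S: set S = false.
(!Q) alone gives Q = false.
But (Q) is also a unit clause — contradiction.
That branch fails; take S = true instead.
(!R) alone gives R = false.
But (R) is also a unit clause — contradiction.
Either choice for S ends in contradiction.
So every satisfying assignment has P = True.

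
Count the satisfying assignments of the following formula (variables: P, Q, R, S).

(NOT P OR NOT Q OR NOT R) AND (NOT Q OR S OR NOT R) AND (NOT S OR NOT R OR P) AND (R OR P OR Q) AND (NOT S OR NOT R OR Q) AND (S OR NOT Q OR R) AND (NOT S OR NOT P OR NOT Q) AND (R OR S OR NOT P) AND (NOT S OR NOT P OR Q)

There are 2^4 = 16 truth assignments over (P, Q, R, S).
Check each against the 9 clauses (columns in the order P, Q, R, S):
  F F F F  ✗ fails (R OR P OR Q)
  F F F T  ✗ fails (R OR P OR Q)
  F F T F  ✓ satisfies all
  F F T T  ✗ fails (NOT S OR NOT R OR P)
  F T F F  ✗ fails (S OR NOT Q OR R)
  F T F T  ✓ satisfies all
  F T T F  ✗ fails (NOT Q OR S OR NOT R)
  F T T T  ✗ fails (NOT S OR NOT R OR P)
  T F F F  ✗ fails (R OR S OR NOT P)
  T F F T  ✗ fails (NOT S OR NOT P OR Q)
  T F T F  ✓ satisfies all
  T F T T  ✗ fails (NOT S OR NOT R OR Q)
  T T F F  ✗ fails (S OR NOT Q OR R)
  T T F T  ✗ fails (NOT S OR NOT P OR NOT Q)
  T T T F  ✗ fails (NOT P OR NOT Q OR NOT R)
  T T T T  ✗ fails (NOT P OR NOT Q OR NOT R)
3 of the 16 rows are models.

3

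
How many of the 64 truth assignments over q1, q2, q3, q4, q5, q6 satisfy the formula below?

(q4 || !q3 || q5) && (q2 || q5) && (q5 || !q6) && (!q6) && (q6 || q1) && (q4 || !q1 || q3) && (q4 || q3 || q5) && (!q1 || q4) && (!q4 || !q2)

There are 2^6 = 64 truth assignments over (q1, q2, q3, q4, q5, q6).
Split on q5. With q5 = true, the clauses containing q5 are satisfied and !q5 drops from the rest; 2 of the 2^5 = 32 assignments to the other variables satisfy what remains.
With q5 = false, by the same count on the reduced clause set, 0 assignments work.
(One model: q1=T, q2=F, q3=F, q4=T, q5=T, q6=F.)
Total: 2 + 0 = 2.

2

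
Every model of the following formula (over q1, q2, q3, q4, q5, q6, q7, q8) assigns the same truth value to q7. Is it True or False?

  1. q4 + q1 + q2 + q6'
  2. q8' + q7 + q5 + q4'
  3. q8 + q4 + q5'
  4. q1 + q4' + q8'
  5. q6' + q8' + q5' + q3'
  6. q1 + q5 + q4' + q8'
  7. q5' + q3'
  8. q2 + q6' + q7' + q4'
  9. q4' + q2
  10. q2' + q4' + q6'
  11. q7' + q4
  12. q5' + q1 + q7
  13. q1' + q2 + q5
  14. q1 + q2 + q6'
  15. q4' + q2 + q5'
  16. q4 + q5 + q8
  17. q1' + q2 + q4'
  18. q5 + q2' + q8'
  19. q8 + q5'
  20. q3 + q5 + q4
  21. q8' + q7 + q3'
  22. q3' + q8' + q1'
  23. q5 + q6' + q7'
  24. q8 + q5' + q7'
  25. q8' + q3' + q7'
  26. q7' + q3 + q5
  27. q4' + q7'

Suppose q7 = 1.
(q4) alone gives q4 = 1.
But (q4') is also a unit clause — contradiction.
So every satisfying assignment has q7 = False.

False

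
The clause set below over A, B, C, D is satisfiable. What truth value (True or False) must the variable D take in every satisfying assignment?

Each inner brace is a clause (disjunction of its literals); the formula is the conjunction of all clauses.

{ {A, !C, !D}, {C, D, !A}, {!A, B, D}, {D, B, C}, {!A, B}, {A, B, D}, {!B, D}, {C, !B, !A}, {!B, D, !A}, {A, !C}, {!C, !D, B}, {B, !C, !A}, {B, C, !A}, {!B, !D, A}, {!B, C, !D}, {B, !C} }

True

Suppose D = false.
The clause (!B) is unit, so B = false.
The clause (!A) is unit, so A = false.
That conflicts with the unit clause (A).
So every satisfying assignment has D = True.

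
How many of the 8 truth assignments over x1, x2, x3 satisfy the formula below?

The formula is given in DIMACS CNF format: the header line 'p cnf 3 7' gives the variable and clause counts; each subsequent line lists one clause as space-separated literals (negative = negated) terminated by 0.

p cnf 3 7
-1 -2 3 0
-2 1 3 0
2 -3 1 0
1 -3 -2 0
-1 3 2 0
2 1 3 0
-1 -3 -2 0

There are 2^3 = 8 truth assignments over (x1, x2, x3).
Split on x3. With x3 = True, the clauses containing x3 are satisfied and ¬x3 drops from the rest; 1 of the 2^2 = 4 assignments to the other variables satisfy what remains.
With x3 = False, by the same count on the reduced clause set, 0 assignments work.
(One model: x1=T, x2=F, x3=T.)
Total: 1 + 0 = 1.

1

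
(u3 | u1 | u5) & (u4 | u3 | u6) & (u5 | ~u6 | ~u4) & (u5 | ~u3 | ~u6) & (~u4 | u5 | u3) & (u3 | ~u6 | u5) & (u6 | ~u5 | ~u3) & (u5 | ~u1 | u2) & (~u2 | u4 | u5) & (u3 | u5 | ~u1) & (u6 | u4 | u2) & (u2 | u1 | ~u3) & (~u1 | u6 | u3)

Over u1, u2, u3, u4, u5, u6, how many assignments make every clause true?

There are 2^6 = 64 truth assignments over (u1, u2, u3, u4, u5, u6).
Split on u4. With u4 = 1, the clauses containing u4 are satisfied and ~u4 drops from the rest; 11 of the 2^5 = 32 assignments to the other variables satisfy what remains.
With u4 = 0, by the same count on the reduced clause set, 7 assignments work.
Total: 11 + 7 = 18.

18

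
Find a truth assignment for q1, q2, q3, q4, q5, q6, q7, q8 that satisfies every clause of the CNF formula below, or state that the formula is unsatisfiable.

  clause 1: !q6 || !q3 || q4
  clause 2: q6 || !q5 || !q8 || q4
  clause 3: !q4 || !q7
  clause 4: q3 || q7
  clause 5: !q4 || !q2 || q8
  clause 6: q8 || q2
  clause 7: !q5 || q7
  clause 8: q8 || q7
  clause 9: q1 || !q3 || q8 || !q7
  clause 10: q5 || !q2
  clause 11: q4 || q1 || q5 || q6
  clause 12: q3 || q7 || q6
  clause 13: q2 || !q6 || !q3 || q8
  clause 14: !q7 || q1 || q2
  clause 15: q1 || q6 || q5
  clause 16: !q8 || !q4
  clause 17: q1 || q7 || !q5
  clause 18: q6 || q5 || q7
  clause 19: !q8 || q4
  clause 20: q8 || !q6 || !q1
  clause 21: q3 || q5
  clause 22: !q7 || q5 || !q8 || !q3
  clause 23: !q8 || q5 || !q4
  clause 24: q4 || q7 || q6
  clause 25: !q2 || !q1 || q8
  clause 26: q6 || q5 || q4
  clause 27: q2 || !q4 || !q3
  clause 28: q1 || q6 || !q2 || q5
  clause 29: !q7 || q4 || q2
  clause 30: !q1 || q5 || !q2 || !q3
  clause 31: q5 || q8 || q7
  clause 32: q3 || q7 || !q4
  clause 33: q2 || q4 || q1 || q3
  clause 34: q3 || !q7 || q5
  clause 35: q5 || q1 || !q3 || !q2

Suppose q4 = false.
From the singleton clause (!q8), q8 = false.
From the singleton clause (q2), q2 = true.
From the singleton clause (q7), q7 = true.
From the singleton clause (q5), q5 = true.
From the singleton clause (!q1), q1 = false.
From the singleton clause (!q3), q3 = false.
No clause remains; q6 is free.

q1=false, q2=true, q3=false, q4=false, q5=true, q6=false, q7=true, q8=false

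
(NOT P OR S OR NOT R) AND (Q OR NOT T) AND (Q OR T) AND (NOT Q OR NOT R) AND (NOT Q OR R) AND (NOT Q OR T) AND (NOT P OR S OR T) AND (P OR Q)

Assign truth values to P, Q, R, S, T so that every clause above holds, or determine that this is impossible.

Try Q = true.
Unit clause (NOT R) forces R = false.
Now (R) is unsatisfied and unit — conflict.
So Q must be the other value — set Q = false.
Unit clause (NOT T) forces T = false.
Now (T) is unsatisfied and unit — conflict.
Both values of Q lead to a conflict.

UNSATISFIABLE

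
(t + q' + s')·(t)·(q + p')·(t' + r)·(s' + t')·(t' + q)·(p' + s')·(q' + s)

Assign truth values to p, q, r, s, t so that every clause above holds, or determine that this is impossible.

UNSATISFIABLE

From the singleton clause (t), t = 1.
From the singleton clause (r), r = 1.
From the singleton clause (s'), s = 0.
From the singleton clause (q), q = 1.
Now (q') is unsatisfied and unit — conflict.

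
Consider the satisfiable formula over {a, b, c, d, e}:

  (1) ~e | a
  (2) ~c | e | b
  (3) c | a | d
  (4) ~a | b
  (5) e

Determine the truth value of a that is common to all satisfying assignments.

Suppose a = 0.
(~e) alone gives e = 0.
But (e) is also a unit clause — contradiction.
So every satisfying assignment has a = True.

True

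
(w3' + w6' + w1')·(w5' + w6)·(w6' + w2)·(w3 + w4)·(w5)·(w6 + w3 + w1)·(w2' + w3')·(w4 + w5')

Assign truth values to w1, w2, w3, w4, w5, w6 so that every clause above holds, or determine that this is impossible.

w1 ↦ 0; w2 ↦ 1; w3 ↦ 0; w4 ↦ 1; w5 ↦ 1; w6 ↦ 1

The clause (w5) is unit, so w5 = 1.
The clause (w6) is unit, so w6 = 1.
The clause (w2) is unit, so w2 = 1.
The clause (w3') is unit, so w3 = 0.
The clause (w4) is unit, so w4 = 1.
All clauses hold; w1 can take either value.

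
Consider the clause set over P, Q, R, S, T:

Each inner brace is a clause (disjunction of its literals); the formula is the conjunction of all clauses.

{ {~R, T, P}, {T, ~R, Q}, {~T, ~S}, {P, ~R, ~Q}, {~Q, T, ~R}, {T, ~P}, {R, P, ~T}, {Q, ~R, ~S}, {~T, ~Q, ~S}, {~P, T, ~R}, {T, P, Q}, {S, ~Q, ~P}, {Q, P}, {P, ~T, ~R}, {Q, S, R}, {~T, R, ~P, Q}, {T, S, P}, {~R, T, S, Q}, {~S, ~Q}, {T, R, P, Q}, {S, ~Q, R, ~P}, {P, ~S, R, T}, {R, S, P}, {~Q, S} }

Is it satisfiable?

Branch on T: set T = 1.
From the singleton clause (~S), S = 0.
From the singleton clause (~Q), Q = 0.
From the singleton clause (P), P = 1.
From the singleton clause (R), R = 1.
This assignment satisfies each clause.
A satisfying assignment: P: 1,  Q: 0,  R: 1,  S: 0,  T: 1.

Satisfiable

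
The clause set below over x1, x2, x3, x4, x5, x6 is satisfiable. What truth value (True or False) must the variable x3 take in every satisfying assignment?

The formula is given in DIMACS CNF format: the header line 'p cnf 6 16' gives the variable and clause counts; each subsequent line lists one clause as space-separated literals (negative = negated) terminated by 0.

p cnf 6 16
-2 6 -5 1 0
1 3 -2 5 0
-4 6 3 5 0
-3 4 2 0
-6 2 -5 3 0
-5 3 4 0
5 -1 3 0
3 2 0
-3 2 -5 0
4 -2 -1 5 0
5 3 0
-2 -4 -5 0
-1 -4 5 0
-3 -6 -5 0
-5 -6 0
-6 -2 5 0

Suppose x3 = False.
The clause (x2) is unit, so x2 = True.
The clause (x5) is unit, so x5 = True.
The clause (x4) is unit, so x4 = True.
But (¬x4) is also a unit clause — contradiction.
So every satisfying assignment has x3 = True.

True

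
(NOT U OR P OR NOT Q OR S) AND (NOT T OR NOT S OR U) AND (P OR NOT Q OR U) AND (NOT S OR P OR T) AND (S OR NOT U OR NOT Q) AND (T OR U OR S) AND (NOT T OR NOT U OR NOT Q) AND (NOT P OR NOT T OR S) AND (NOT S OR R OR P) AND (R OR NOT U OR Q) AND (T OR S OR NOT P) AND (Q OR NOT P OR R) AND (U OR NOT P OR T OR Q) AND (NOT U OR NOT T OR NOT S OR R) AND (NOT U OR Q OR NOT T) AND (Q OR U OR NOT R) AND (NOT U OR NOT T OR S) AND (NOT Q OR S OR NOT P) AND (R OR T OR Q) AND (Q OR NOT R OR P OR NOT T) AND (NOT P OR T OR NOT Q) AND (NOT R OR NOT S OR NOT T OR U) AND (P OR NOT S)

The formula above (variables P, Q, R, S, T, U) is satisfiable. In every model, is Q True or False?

False

Suppose Q = true.
Case P = true:
From the singleton clause (S), S = true.
From the singleton clause (T), T = true.
From the singleton clause (U), U = true.
But (NOT U) is also a unit clause — contradiction.
That branch fails; take P = false instead.
From the singleton clause (U), U = true.
From the singleton clause (S), S = true.
But (NOT S) is also a unit clause — contradiction.
Both values of P lead to a conflict.
So every satisfying assignment has Q = False.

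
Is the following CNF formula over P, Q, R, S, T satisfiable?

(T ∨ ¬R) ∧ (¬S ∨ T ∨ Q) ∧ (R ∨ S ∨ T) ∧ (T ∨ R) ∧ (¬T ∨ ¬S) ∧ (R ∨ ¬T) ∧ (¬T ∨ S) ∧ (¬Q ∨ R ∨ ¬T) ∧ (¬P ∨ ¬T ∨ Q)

Suppose T = True.
Unit clause (¬S) forces S = False.
But (S) is also a unit clause — contradiction.
So T must be the other value — set T = False.
Unit clause (¬R) forces R = False.
But (R) is also a unit clause — contradiction.
Neither T = True nor T = False works.
No assignment satisfies every clause.

Unsatisfiable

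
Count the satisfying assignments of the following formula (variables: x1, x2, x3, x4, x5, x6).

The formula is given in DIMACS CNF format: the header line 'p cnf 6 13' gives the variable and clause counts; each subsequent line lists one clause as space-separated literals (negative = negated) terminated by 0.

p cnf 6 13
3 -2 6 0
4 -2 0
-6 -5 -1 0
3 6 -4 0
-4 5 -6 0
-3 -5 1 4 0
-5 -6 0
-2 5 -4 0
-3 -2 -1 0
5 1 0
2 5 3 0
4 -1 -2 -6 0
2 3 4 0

7

There are 2^6 = 64 truth assignments over (x1, x2, x3, x4, x5, x6).
Split on x1. With x1 = True, the clauses containing x1 are satisfied and ¬x1 drops from the rest; 5 of the 2^5 = 32 assignments to the other variables satisfy what remains.
With x1 = False, by the same count on the reduced clause set, 2 assignments work.
(One model: x1=F, x2=F, x3=T, x4=T, x5=T, x6=F.)
Total: 5 + 2 = 7.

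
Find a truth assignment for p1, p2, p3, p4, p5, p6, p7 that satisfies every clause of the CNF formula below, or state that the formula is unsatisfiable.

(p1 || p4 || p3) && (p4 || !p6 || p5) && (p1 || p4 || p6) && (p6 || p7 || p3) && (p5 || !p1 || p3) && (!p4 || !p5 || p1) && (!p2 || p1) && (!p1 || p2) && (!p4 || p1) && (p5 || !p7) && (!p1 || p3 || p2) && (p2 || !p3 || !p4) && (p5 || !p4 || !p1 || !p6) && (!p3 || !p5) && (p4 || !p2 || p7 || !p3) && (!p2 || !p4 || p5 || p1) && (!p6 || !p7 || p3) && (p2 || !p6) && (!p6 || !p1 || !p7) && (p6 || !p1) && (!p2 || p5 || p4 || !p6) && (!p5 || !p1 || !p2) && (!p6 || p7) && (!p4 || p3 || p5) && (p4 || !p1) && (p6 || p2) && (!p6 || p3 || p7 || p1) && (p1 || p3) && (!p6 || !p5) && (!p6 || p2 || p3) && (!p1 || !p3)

Case p2 = false:
Unit clause (!p1) forces p1 = false.
Unit clause (!p4) forces p4 = false.
Unit clause (p3) forces p3 = true.
Unit clause (p6) forces p6 = true.
Now (!p6) is unsatisfied and unit — conflict.
Undo p2 and try p2 = true.
Unit clause (p1) forces p1 = true.
Unit clause (p6) forces p6 = true.
Unit clause (!p7) forces p7 = false.
Now (p7) is unsatisfied and unit — conflict.
Either choice for p2 ends in contradiction.

UNSATISFIABLE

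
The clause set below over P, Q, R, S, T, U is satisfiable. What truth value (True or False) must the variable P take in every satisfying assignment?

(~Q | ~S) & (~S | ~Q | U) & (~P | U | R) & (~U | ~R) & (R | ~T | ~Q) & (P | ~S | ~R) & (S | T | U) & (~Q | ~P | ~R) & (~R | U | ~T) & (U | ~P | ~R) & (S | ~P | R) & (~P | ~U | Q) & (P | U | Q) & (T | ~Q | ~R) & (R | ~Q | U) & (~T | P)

Suppose P = 1.
Case Q = 0:
Unit clause (~U) forces U = 0.
Unit clause (R) forces R = 1.
But (~R) is also a unit clause — contradiction.
Backtrack on Q: now try Q = 1.
Unit clause (~S) forces S = 0.
Unit clause (~R) forces R = 0.
But (R) is also a unit clause — contradiction.
Either choice for Q ends in contradiction.
So every satisfying assignment has P = False.

False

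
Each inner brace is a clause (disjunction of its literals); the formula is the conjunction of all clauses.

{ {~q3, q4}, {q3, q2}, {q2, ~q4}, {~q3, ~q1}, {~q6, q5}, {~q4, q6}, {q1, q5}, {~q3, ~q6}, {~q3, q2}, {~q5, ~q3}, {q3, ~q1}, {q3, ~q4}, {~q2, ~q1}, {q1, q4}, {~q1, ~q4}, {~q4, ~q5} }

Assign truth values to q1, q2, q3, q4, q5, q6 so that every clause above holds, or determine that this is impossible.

UNSATISFIABLE

Branch on q3: set q3 = 0.
Unit clause (q2) forces q2 = 1.
Unit clause (~q1) forces q1 = 0.
Unit clause (q5) forces q5 = 1.
Unit clause (~q4) forces q4 = 0.
Now (q4) is unsatisfied and unit — conflict.
Backtrack on q3: now try q3 = 1.
Unit clause (q4) forces q4 = 1.
Unit clause (q2) forces q2 = 1.
Unit clause (~q1) forces q1 = 0.
Unit clause (q6) forces q6 = 1.
Now (~q6) is unsatisfied and unit — conflict.
Either choice for q3 ends in contradiction.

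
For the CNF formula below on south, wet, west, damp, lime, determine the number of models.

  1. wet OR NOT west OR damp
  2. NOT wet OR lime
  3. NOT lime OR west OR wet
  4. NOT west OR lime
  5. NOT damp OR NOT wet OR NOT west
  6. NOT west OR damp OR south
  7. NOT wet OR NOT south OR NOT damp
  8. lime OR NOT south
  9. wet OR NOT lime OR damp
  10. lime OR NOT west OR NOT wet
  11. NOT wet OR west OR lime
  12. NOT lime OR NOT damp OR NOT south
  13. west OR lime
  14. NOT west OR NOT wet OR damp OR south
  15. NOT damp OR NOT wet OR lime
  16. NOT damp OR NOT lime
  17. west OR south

2

There are 2^5 = 32 truth assignments over (south, wet, west, damp, lime).
Split on wet. With wet = true, the clauses containing wet are satisfied and NOT wet drops from the rest; 2 of the 2^4 = 16 assignments to the other variables satisfy what remains.
With wet = false, by the same count on the reduced clause set, 0 assignments work.
(One model: south=T, wet=T, west=F, damp=F, lime=T.)
Total: 2 + 0 = 2.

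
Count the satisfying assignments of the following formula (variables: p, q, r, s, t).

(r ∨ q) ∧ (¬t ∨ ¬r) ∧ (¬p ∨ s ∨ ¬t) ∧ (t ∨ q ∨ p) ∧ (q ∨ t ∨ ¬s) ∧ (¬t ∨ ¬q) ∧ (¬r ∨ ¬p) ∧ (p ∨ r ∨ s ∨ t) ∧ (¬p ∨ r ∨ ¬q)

There are 2^5 = 32 truth assignments over (p, q, r, s, t).
Split on r. With r = True, the clauses containing r are satisfied and ¬r drops from the rest; 2 of the 2^4 = 16 assignments to the other variables satisfy what remains.
With r = False, by the same count on the reduced clause set, 1 assignment works.
(One model: p=F, q=T, r=F, s=T, t=F.)
Total: 2 + 1 = 3.

3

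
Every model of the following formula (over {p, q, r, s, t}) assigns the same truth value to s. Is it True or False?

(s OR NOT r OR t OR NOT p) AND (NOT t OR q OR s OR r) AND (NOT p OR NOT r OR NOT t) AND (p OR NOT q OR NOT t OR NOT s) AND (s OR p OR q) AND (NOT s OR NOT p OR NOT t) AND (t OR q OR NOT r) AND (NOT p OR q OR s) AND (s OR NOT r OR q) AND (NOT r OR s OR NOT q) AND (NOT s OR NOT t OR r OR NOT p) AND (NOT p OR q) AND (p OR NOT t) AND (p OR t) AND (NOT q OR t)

Suppose s = true.
Branch on p: set p = false.
(NOT t) alone gives t = false.
But (t) is also a unit clause — contradiction.
Undo p and try p = true.
(NOT t) alone gives t = false.
(q) alone gives q = true.
But (NOT q) is also a unit clause — contradiction.
Neither p = true nor p = false works.
So every satisfying assignment has s = False.

False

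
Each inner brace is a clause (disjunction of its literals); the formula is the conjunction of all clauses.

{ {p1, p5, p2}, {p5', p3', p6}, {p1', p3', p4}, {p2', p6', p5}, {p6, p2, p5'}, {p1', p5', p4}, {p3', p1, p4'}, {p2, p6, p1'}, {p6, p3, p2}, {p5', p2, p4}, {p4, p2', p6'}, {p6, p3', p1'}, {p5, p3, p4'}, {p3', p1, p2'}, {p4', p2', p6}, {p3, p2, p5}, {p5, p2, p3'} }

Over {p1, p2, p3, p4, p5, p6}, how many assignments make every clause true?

There are 2^6 = 64 truth assignments over (p1, p2, p3, p4, p5, p6).
Split on p5. With p5 = 1, the clauses containing p5 are satisfied and p5' drops from the rest; 7 of the 2^5 = 32 assignments to the other variables satisfy what remains.
With p5 = 0, by the same count on the reduced clause set, 2 assignments work.
Total: 7 + 2 = 9.

9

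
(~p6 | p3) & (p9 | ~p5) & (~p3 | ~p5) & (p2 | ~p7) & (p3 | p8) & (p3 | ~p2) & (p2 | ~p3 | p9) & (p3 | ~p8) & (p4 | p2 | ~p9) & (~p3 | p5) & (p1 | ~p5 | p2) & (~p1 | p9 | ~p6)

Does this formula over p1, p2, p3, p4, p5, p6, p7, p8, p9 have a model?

Case p6 = 0:
Case p9 = 1:
Case p3 = 0:
From the singleton clause (p8), p8 = 1.
Now (~p8) is unsatisfied and unit — conflict.
So p3 must be the other value — set p3 = 1.
From the singleton clause (~p5), p5 = 0.
Now (p5) is unsatisfied and unit — conflict.
Neither p3 = 1 nor p3 = 0 works.
So p9 must be the other value — set p9 = 0.
From the singleton clause (~p5), p5 = 0.
From the singleton clause (~p3), p3 = 0.
From the singleton clause (p8), p8 = 1.
Now (~p8) is unsatisfied and unit — conflict.
Neither p9 = 1 nor p9 = 0 works.
So p6 must be the other value — set p6 = 1.
From the singleton clause (p3), p3 = 1.
From the singleton clause (~p5), p5 = 0.
Now (p5) is unsatisfied and unit — conflict.
Neither p6 = 1 nor p6 = 0 works.
No assignment satisfies every clause.

No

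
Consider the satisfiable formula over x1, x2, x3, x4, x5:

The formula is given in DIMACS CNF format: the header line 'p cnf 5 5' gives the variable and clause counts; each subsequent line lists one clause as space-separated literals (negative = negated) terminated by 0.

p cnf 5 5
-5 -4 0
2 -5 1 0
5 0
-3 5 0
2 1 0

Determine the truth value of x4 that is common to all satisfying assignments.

Suppose x4 = True.
Unit clause (¬x5) forces x5 = False.
That conflicts with the unit clause (x5).
So every satisfying assignment has x4 = False.

False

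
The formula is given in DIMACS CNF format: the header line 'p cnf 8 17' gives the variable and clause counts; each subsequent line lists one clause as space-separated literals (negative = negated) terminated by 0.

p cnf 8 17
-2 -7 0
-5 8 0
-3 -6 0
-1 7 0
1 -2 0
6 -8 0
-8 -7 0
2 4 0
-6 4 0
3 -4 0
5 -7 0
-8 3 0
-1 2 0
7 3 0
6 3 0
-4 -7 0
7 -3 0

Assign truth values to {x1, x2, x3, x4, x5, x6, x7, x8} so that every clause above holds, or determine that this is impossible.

UNSATISFIABLE

Branch on x2: set x2 = False.
(x4) alone gives x4 = True.
(x3) alone gives x3 = True.
(¬x6) alone gives x6 = False.
(¬x8) alone gives x8 = False.
(¬x5) alone gives x5 = False.
(¬x7) alone gives x7 = False.
But (x7) is also a unit clause — contradiction.
Undo x2 and try x2 = True.
(¬x7) alone gives x7 = False.
(¬x1) alone gives x1 = False.
But (x1) is also a unit clause — contradiction.
Both values of x2 lead to a conflict.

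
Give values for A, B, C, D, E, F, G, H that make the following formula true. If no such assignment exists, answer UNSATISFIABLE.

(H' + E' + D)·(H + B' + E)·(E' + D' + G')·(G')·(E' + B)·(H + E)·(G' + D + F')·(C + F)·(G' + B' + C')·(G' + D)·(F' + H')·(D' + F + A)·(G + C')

(G') alone gives G = 0.
(C') alone gives C = 0.
(F) alone gives F = 1.
(H') alone gives H = 0.
(E) alone gives E = 1.
(B) alone gives B = 1.
No clause remains; A, D are free.

A ↦ 1; B ↦ 1; C ↦ 0; D ↦ 0; E ↦ 1; F ↦ 1; G ↦ 0; H ↦ 0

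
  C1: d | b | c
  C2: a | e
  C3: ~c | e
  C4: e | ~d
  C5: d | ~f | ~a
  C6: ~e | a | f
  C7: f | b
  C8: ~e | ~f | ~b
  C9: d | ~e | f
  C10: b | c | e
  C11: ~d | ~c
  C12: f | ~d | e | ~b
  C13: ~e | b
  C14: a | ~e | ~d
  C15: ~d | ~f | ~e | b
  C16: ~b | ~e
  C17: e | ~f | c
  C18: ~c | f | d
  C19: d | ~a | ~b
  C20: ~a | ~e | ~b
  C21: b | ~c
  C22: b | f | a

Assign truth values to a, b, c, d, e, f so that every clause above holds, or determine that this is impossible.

Branch on a: set a = 1.
Branch on c: set c = 0.
Branch on d: set d = 1.
From the singleton clause (e), e = 1.
From the singleton clause (b), b = 1.
That conflicts with the unit clause (~b).
So d must be the other value — set d = 0.
From the singleton clause (b), b = 1.
That conflicts with the unit clause (~b).
Both values of d lead to a conflict.
So c must be the other value — set c = 1.
From the singleton clause (e), e = 1.
From the singleton clause (~d), d = 0.
From the singleton clause (~f), f = 0.
That conflicts with the unit clause (f).
Both values of c lead to a conflict.
So a must be the other value — set a = 0.
From the singleton clause (e), e = 1.
From the singleton clause (f), f = 1.
From the singleton clause (~b), b = 0.
That conflicts with the unit clause (b).
Both values of a lead to a conflict.

UNSATISFIABLE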